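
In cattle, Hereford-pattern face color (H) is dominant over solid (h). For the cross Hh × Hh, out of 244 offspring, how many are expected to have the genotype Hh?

Punnett square for Hh × Hh:
Offspring genotypes: 1 HH, 2 Hh, 1 hh
Total offspring: 4
Count with target: 2
Probability: 2/4 = 1/2
Expected count = 1/2 × 244 = 122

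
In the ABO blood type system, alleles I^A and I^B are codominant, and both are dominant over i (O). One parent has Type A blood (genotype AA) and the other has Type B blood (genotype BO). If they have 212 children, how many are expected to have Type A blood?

Cross: AA × BO
Possible offspring genotypes: 2 AB, 2 AO
Blood type counts: 2 Type AB, 2 Type A
Probability of Type A: 2/4 = 1/2
Expected count = 1/2 × 212 = 106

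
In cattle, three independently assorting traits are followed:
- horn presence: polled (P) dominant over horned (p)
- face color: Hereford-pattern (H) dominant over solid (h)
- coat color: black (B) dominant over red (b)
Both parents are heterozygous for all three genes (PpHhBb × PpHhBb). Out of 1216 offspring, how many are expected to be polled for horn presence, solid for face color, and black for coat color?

Trihybrid cross: PpHhBb × PpHhBb
Each trait segregates independently with a 3:1 phenotypic ratio, so each gene contributes 3/4 (dominant) or 1/4 (recessive).
Target: polled (horn presence), solid (face color), black (coat color)
Probability = product of independent per-trait probabilities
= 3/4 × 1/4 × 3/4 = 9/64
Expected count = 9/64 × 1216 = 171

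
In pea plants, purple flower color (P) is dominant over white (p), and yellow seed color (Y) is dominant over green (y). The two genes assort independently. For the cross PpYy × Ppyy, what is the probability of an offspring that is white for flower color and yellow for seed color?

Dihybrid cross PpYy × Ppyy — consider each gene separately:
flower color: Pp × Pp → 1 PP, 2 Pp, 1 pp → 3 P_ : 1 pp (out of 4)
seed color: Yy × yy → 2 Yy, 2 yy → 2 Y_ : 2 yy (out of 4)
Looking for: white (pp) and yellow (Y_)
P(white) = 1/4, P(yellow) = 2/4
P(both) = 1/4 × 2/4 = 2/16 = 1/8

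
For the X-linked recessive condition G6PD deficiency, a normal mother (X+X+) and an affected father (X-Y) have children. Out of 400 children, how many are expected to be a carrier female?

Cross: X+X+ × X-Y
Offspring: 2 X+X-, 2 X+Y
Probability of a carrier female: 2/4 = 1/2
Expected count = 1/2 × 400 = 200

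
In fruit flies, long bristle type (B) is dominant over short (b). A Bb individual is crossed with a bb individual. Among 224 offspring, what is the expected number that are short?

Punnett square for Bb × bb:
Offspring genotypes: 2 Bb, 2 bb
long: 2, short: 2
short: 2 out of 4 → fraction 1/2
Expected count = 1/2 × 224 = 112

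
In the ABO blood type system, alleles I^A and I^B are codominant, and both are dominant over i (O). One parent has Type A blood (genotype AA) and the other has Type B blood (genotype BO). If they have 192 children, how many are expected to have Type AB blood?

Cross: AA × BO
Possible offspring genotypes: 2 AB, 2 AO
Blood type counts: 2 Type AB, 2 Type A
Probability of Type AB: 2/4 = 1/2
Expected count = 1/2 × 192 = 96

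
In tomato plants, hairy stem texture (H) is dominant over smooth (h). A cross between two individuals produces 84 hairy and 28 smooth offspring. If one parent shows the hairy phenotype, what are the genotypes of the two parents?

Observed offspring: 84 hairy, 28 smooth
The observed ratio simplifies to 3:1. Smooth (hh) offspring appear, so each parent must contribute one h allele. The parent stated to show hairy carries H, so it is Hh. The other parent is then either Hh or hh: Hh × hh would give a 1:1 split, whereas Hh × Hh gives 3:1 — matching the data. So both parents are heterozygous (Hh × Hh).
Parent genotypes: Hh × Hh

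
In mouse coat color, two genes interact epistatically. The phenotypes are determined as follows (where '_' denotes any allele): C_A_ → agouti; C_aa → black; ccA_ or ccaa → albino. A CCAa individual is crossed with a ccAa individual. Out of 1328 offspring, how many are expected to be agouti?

Cross: CCAa × ccAa — consider each gene separately:
C gene: CC × cc → 4 Cc → 4 C_ (out of 4)
A gene: Aa × Aa → 1 AA, 2 Aa, 1 aa → 3 A_ : 1 aa (out of 4)
Genotype classes (out of 4 × 4 = 16): C_A_ = 4×3 = 12; C_aa = 4×1 = 4
Apply the phenotype rules: C_A_ (12) → agouti; C_aa (4) → black
Phenotype counts (out of 16): 12 agouti, 4 black
agouti: 12 out of 16 → fraction 3/4
Expected count = 3/4 × 1328 = 996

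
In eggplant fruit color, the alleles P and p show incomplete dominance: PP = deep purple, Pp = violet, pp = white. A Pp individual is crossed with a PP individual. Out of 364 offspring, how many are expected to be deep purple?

Punnett square for Pp × PP:
Offspring genotypes: 2 PP, 2 Pp
Phenotype counts: 2 deep purple, 2 violet
deep purple: 2 out of 4 → fraction 1/2
Expected count = 1/2 × 364 = 182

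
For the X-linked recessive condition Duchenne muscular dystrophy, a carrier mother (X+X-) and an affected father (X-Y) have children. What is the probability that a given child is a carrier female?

Cross: X+X- × X-Y
Offspring: 1 X+X-, 1 X+Y, 1 X-X-, 1 X-Y
Probability of a carrier female: 1/4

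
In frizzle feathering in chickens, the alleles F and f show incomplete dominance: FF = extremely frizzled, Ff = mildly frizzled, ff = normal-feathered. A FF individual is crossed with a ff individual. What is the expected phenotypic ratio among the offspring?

Punnett square for FF × ff:
Offspring genotypes: 4 Ff
Phenotype counts: 4 mildly frizzled
Ratio: all mildly frizzled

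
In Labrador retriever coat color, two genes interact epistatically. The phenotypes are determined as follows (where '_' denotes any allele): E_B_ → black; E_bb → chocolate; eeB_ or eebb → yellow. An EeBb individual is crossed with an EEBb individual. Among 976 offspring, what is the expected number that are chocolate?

Cross: EeBb × EEBb — consider each gene separately:
E gene: Ee × EE → 2 EE, 2 Ee → 4 E_ (out of 4)
B gene: Bb × Bb → 1 BB, 2 Bb, 1 bb → 3 B_ : 1 bb (out of 4)
Genotype classes (out of 4 × 4 = 16): E_B_ = 4×3 = 12; E_bb = 4×1 = 4
Apply the phenotype rules: E_B_ (12) → black; E_bb (4) → chocolate
Phenotype counts (out of 16): 12 black, 4 chocolate
chocolate: 4 out of 16 → fraction 1/4
Expected count = 1/4 × 976 = 244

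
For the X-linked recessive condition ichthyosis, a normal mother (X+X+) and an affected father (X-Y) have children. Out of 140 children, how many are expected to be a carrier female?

Cross: X+X+ × X-Y
Offspring: 2 X+X-, 2 X+Y
Probability of a carrier female: 2/4 = 1/2
Expected count = 1/2 × 140 = 70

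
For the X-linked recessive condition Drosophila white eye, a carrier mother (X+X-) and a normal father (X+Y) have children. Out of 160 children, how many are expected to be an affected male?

Cross: X+X- × X+Y
Offspring: 1 X+X+, 1 X+Y, 1 X+X-, 1 X-Y
Probability of an affected male: 1/4
Expected count = 1/4 × 160 = 40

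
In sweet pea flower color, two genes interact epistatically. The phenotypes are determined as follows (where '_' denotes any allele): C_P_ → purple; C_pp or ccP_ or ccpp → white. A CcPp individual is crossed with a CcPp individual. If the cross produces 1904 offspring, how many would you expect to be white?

Cross: CcPp × CcPp — consider each gene separately:
C gene: Cc × Cc → 1 CC, 2 Cc, 1 cc → 3 C_ : 1 cc (out of 4)
P gene: Pp × Pp → 1 PP, 2 Pp, 1 pp → 3 P_ : 1 pp (out of 4)
Genotype classes (out of 4 × 4 = 16): C_P_ = 3×3 = 9; C_pp = 3×1 = 3; ccP_ = 1×3 = 3; ccpp = 1×1 = 1
Apply the phenotype rules: C_P_ (9) → purple; C_pp (3) + ccP_ (3) + ccpp (1) → white
Phenotype counts (out of 16): 9 purple, 7 white
white: 7 out of 16 → fraction 7/16
Expected count = 7/16 × 1904 = 833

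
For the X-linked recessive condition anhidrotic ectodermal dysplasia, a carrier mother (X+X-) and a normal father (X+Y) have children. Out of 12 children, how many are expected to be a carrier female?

Cross: X+X- × X+Y
Offspring: 1 X+X+, 1 X+Y, 1 X+X-, 1 X-Y
Probability of a carrier female: 1/4
Expected count = 1/4 × 12 = 3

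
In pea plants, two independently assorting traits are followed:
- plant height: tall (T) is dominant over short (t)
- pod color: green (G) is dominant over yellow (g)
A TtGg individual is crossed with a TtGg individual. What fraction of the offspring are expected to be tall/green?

Dihybrid cross TtGg × TtGg — consider each gene separately:
plant height: Tt × Tt → 1 TT, 2 Tt, 1 tt → 3 T_ : 1 tt (out of 4)
pod color: Gg × Gg → 1 GG, 2 Gg, 1 gg → 3 G_ : 1 gg (out of 4)
Combine (counts out of 4 × 4 = 16): tall/green (T_G_) = 3×3 = 9; tall/yellow (T_gg) = 3×1 = 3; short/green (ttG_) = 1×3 = 3; short/yellow (ttgg) = 1×1 = 1
Phenotype counts (out of 16): 9 tall/green, 3 tall/yellow, 3 short/green, 1 short/yellow
tall/green: 9 out of 16
Probability: 9/16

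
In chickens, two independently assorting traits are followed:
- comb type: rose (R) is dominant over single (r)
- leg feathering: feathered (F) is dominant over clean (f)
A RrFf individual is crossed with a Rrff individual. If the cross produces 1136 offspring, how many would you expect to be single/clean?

Dihybrid cross RrFf × Rrff — consider each gene separately:
comb type: Rr × Rr → 1 RR, 2 Rr, 1 rr → 3 R_ : 1 rr (out of 4)
leg feathering: Ff × ff → 2 Ff, 2 ff → 2 F_ : 2 ff (out of 4)
Combine (counts out of 4 × 4 = 16): rose/feathered (R_F_) = 3×2 = 6; rose/clean (R_ff) = 3×2 = 6; single/feathered (rrF_) = 1×2 = 2; single/clean (rrff) = 1×2 = 2
Phenotype counts (out of 16): 6 rose/feathered, 6 rose/clean, 2 single/feathered, 2 single/clean
single/clean: 2 out of 16 → fraction 1/8
Expected count = 1/8 × 1136 = 142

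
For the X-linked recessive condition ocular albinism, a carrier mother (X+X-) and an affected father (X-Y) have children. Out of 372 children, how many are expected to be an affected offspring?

Cross: X+X- × X-Y
Offspring: 1 X+X-, 1 X+Y, 1 X-X-, 1 X-Y
Probability of an affected offspring: 2/4 = 1/2
Expected count = 1/2 × 372 = 186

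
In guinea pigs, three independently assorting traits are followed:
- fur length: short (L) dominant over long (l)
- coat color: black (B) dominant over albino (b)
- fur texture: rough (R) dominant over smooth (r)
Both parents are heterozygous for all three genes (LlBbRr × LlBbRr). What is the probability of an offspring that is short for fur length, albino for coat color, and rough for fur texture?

Trihybrid cross: LlBbRr × LlBbRr
Each trait segregates independently with a 3:1 phenotypic ratio, so each gene contributes 3/4 (dominant) or 1/4 (recessive).
Target: short (fur length), albino (coat color), rough (fur texture)
Probability = product of independent per-trait probabilities
= 3/4 × 1/4 × 3/4 = 9/64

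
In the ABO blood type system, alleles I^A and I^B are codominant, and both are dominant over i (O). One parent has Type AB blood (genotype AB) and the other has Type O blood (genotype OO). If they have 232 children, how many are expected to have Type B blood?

Cross: AB × OO
Possible offspring genotypes: 2 AO, 2 BO
Blood type counts: 2 Type A, 2 Type B
Probability of Type B: 2/4 = 1/2
Expected count = 1/2 × 232 = 116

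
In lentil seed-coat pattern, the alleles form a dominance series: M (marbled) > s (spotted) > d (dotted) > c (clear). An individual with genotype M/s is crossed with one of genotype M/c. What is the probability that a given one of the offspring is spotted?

Cross: M/s × M/c
Allele dominance: M > s > d > c
Offspring genotypes: 1 M/M, 1 M/c, 1 M/s, 1 s/c
Phenotype counts: 3 marbled, 1 spotted
spotted: 1 out of 4
Probability: 1/4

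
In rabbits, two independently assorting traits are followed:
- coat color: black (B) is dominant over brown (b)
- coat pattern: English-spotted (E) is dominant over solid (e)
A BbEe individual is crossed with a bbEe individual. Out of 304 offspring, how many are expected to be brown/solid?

Dihybrid cross BbEe × bbEe — consider each gene separately:
coat color: Bb × bb → 2 Bb, 2 bb → 2 B_ : 2 bb (out of 4)
coat pattern: Ee × Ee → 1 EE, 2 Ee, 1 ee → 3 E_ : 1 ee (out of 4)
Combine (counts out of 4 × 4 = 16): black/English-spotted (B_E_) = 2×3 = 6; black/solid (B_ee) = 2×1 = 2; brown/English-spotted (bbE_) = 2×3 = 6; brown/solid (bbee) = 2×1 = 2
Phenotype counts (out of 16): 6 black/English-spotted, 2 black/solid, 6 brown/English-spotted, 2 brown/solid
brown/solid: 2 out of 16 → fraction 1/8
Expected count = 1/8 × 304 = 38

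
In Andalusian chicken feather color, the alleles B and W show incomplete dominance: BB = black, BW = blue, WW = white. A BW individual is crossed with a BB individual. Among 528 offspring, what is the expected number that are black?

Punnett square for BW × BB:
Offspring genotypes: 2 BB, 2 BW
Phenotype counts: 2 black, 2 blue
black: 2 out of 4 → fraction 1/2
Expected count = 1/2 × 528 = 264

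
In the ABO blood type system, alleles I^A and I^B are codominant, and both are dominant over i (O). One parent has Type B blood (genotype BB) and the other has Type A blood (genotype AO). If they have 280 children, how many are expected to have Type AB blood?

Cross: BB × AO
Possible offspring genotypes: 2 AB, 2 BO
Blood type counts: 2 Type AB, 2 Type B
Probability of Type AB: 2/4 = 1/2
Expected count = 1/2 × 280 = 140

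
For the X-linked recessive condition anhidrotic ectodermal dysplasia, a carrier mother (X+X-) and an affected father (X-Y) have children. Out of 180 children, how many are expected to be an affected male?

Cross: X+X- × X-Y
Offspring: 1 X+X-, 1 X+Y, 1 X-X-, 1 X-Y
Probability of an affected male: 1/4
Expected count = 1/4 × 180 = 45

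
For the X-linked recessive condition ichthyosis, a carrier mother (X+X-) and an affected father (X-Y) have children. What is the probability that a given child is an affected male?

Cross: X+X- × X-Y
Offspring: 1 X+X-, 1 X+Y, 1 X-X-, 1 X-Y
Probability of an affected male: 1/4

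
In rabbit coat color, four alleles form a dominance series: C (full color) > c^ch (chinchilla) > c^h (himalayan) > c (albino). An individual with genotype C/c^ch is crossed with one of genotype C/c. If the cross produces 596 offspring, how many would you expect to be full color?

Cross: C/c^ch × C/c
Allele dominance: C > c^ch > c^h > c
Offspring genotypes: 1 C/C, 1 C/c, 1 C/c^ch, 1 c^ch/c
Phenotype counts: 3 full color, 1 chinchilla
full color: 3 out of 4 → fraction 3/4
Expected count = 3/4 × 596 = 447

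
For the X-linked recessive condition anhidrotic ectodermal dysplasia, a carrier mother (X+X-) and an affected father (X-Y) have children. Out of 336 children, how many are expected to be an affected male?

Cross: X+X- × X-Y
Offspring: 1 X+X-, 1 X+Y, 1 X-X-, 1 X-Y
Probability of an affected male: 1/4
Expected count = 1/4 × 336 = 84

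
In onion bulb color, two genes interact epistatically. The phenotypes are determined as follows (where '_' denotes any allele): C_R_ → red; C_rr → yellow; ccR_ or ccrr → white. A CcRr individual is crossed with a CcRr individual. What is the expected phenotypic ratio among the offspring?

Cross: CcRr × CcRr — consider each gene separately:
C gene: Cc × Cc → 1 CC, 2 Cc, 1 cc → 3 C_ : 1 cc (out of 4)
R gene: Rr × Rr → 1 RR, 2 Rr, 1 rr → 3 R_ : 1 rr (out of 4)
Genotype classes (out of 4 × 4 = 16): C_R_ = 3×3 = 9; C_rr = 3×1 = 3; ccR_ = 1×3 = 3; ccrr = 1×1 = 1
Apply the phenotype rules: C_R_ (9) → red; C_rr (3) → yellow; ccR_ (3) + ccrr (1) → white
Phenotype counts (out of 16): 9 red, 3 yellow, 4 white
Ratio: 9 red : 3 yellow : 4 white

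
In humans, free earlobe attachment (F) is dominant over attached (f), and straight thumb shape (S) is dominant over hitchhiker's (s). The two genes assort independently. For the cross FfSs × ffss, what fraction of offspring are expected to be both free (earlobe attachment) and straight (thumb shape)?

Dihybrid cross FfSs × ffss — consider each gene separately:
earlobe attachment: Ff × ff → 2 Ff, 2 ff → 2 F_ : 2 ff (out of 4)
thumb shape: Ss × ss → 2 Ss, 2 ss → 2 S_ : 2 ss (out of 4)
Looking for: free (F_) and straight (S_)
P(free) = 2/4, P(straight) = 2/4
P(both) = 2/4 × 2/4 = 4/16 = 1/4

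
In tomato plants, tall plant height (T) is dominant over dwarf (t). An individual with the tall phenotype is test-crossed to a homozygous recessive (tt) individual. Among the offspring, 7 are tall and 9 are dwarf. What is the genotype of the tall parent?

Test cross: ? × tt
Offspring: 7 tall, 9 dwarf — approximately 1:1.
A 1:1 ratio in a test cross indicates the unknown parent is heterozygous (Tt).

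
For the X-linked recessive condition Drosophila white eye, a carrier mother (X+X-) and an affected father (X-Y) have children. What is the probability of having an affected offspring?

Cross: X+X- × X-Y
Offspring: 1 X+X-, 1 X+Y, 1 X-X-, 1 X-Y
Probability of an affected offspring: 2/4 = 1/2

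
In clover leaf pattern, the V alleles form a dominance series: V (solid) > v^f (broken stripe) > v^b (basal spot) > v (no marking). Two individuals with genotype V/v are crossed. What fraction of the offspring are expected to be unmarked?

Cross: V/v × V/v
Allele dominance: V > v^f > v^b > v
Offspring genotypes: 1 V/V, 2 V/v, 1 v/v
Phenotype counts: 3 solid, 1 unmarked
unmarked: 1 out of 4
Probability: 1/4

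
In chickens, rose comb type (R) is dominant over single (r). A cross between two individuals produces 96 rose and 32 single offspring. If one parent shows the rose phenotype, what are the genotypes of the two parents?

Observed offspring: 96 rose, 32 single
The observed ratio simplifies to 3:1. Single (rr) offspring appear, so each parent must contribute one r allele. The parent stated to show rose carries R, so it is Rr. The other parent is then either Rr or rr: Rr × rr would give a 1:1 split, whereas Rr × Rr gives 3:1 — matching the data. So both parents are heterozygous (Rr × Rr).
Parent genotypes: Rr × Rr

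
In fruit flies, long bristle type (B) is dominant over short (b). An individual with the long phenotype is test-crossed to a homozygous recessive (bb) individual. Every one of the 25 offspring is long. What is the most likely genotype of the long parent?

Test cross: ? × bb
All offspring are long.
If the unknown parent were heterozygous (Bb), about half of 25 offspring would be short; none are. The unknown parent is most likely homozygous dominant (BB).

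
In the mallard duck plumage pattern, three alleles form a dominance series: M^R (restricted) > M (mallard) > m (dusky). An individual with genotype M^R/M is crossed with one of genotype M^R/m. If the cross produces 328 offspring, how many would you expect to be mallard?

Cross: M^R/M × M^R/m
Allele dominance: M^R > M > m
Offspring genotypes: 1 M^R/M^R, 1 M^R/m, 1 M^R/M, 1 M/m
Phenotype counts: 3 restricted, 1 mallard
mallard: 1 out of 4 → fraction 1/4
Expected count = 1/4 × 328 = 82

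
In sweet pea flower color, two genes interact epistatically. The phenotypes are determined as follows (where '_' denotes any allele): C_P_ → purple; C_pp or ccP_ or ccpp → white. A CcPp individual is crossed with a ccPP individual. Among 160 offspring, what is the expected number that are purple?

Cross: CcPp × ccPP — consider each gene separately:
C gene: Cc × cc → 2 Cc, 2 cc → 2 C_ : 2 cc (out of 4)
P gene: Pp × PP → 2 PP, 2 Pp → 4 P_ (out of 4)
Genotype classes (out of 4 × 4 = 16): C_P_ = 2×4 = 8; ccP_ = 2×4 = 8
Apply the phenotype rules: C_P_ (8) → purple; ccP_ (8) → white
Phenotype counts (out of 16): 8 purple, 8 white
purple: 8 out of 16 → fraction 1/2
Expected count = 1/2 × 160 = 80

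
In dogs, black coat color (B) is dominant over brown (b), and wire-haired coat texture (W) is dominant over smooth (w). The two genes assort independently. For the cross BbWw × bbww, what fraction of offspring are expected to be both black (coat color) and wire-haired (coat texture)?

Dihybrid cross BbWw × bbww — consider each gene separately:
coat color: Bb × bb → 2 Bb, 2 bb → 2 B_ : 2 bb (out of 4)
coat texture: Ww × ww → 2 Ww, 2 ww → 2 W_ : 2 ww (out of 4)
Looking for: black (B_) and wire-haired (W_)
P(black) = 2/4, P(wire-haired) = 2/4
P(both) = 2/4 × 2/4 = 4/16 = 1/4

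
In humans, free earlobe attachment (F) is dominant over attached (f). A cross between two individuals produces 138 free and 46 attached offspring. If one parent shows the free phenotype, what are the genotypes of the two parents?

Observed offspring: 138 free, 46 attached
The observed ratio simplifies to 3:1. Attached (ff) offspring appear, so each parent must contribute one f allele. The parent stated to show free carries F, so it is Ff. The other parent is then either Ff or ff: Ff × ff would give a 1:1 split, whereas Ff × Ff gives 3:1 — matching the data. So both parents are heterozygous (Ff × Ff).
Parent genotypes: Ff × Ff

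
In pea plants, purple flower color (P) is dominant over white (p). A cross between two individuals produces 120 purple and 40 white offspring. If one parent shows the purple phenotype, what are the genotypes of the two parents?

Observed offspring: 120 purple, 40 white
The observed ratio simplifies to 3:1. White (pp) offspring appear, so each parent must contribute one p allele. The parent stated to show purple carries P, so it is Pp. The other parent is then either Pp or pp: Pp × pp would give a 1:1 split, whereas Pp × Pp gives 3:1 — matching the data. So both parents are heterozygous (Pp × Pp).
Parent genotypes: Pp × Pp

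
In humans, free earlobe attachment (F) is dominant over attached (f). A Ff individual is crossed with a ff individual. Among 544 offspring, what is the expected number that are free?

Punnett square for Ff × ff:
Offspring genotypes: 2 Ff, 2 ff
free: 2, attached: 2
free: 2 out of 4 → fraction 1/2
Expected count = 1/2 × 544 = 272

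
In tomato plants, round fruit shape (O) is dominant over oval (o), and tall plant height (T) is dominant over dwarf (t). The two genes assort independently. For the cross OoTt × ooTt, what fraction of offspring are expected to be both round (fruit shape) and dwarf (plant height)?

Dihybrid cross OoTt × ooTt — consider each gene separately:
fruit shape: Oo × oo → 2 Oo, 2 oo → 2 O_ : 2 oo (out of 4)
plant height: Tt × Tt → 1 TT, 2 Tt, 1 tt → 3 T_ : 1 tt (out of 4)
Looking for: round (O_) and dwarf (tt)
P(round) = 2/4, P(dwarf) = 1/4
P(both) = 2/4 × 1/4 = 2/16 = 1/8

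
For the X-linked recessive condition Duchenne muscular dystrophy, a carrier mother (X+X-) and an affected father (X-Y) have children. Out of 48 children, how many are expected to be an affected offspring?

Cross: X+X- × X-Y
Offspring: 1 X+X-, 1 X+Y, 1 X-X-, 1 X-Y
Probability of an affected offspring: 2/4 = 1/2
Expected count = 1/2 × 48 = 24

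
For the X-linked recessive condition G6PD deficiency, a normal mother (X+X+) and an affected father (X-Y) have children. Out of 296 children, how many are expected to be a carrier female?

Cross: X+X+ × X-Y
Offspring: 2 X+X-, 2 X+Y
Probability of a carrier female: 2/4 = 1/2
Expected count = 1/2 × 296 = 148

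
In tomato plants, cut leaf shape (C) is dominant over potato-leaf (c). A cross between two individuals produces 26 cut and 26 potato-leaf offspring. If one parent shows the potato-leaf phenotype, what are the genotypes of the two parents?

Observed offspring: 26 cut, 26 potato-leaf
The observed ratio simplifies to 1:1. One parent shows potato-leaf, so its genotype must be cc. A 1:1 offspring split requires the other parent to be heterozygous (Cc).
Parent genotypes: cc × Cc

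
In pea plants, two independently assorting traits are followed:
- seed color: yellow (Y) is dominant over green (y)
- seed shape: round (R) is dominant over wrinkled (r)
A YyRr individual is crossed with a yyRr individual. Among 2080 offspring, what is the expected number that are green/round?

Dihybrid cross YyRr × yyRr — consider each gene separately:
seed color: Yy × yy → 2 Yy, 2 yy → 2 Y_ : 2 yy (out of 4)
seed shape: Rr × Rr → 1 RR, 2 Rr, 1 rr → 3 R_ : 1 rr (out of 4)
Combine (counts out of 4 × 4 = 16): yellow/round (Y_R_) = 2×3 = 6; yellow/wrinkled (Y_rr) = 2×1 = 2; green/round (yyR_) = 2×3 = 6; green/wrinkled (yyrr) = 2×1 = 2
Phenotype counts (out of 16): 6 yellow/round, 2 yellow/wrinkled, 6 green/round, 2 green/wrinkled
green/round: 6 out of 16 → fraction 3/8
Expected count = 3/8 × 2080 = 780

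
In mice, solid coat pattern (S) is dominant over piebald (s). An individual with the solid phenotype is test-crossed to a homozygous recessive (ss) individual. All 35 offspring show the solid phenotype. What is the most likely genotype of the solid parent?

Test cross: ? × ss
All offspring are solid.
If the unknown parent were heterozygous (Ss), about half of 35 offspring would be piebald; none are. The unknown parent is most likely homozygous dominant (SS).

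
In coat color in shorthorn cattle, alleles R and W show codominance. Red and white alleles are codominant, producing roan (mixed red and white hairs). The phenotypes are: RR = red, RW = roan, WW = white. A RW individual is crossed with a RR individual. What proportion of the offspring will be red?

Punnett square for RW × RR:
Offspring genotypes: 2 RR, 2 RW
Phenotype counts: 2 red, 2 roan
red: 2 out of 4
Probability: 2/4 = 1/2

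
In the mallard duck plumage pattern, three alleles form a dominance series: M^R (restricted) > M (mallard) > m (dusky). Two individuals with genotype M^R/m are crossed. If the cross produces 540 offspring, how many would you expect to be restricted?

Cross: M^R/m × M^R/m
Allele dominance: M^R > M > m
Offspring genotypes: 1 M^R/M^R, 2 M^R/m, 1 m/m
Phenotype counts: 3 restricted, 1 dusky
restricted: 3 out of 4 → fraction 3/4
Expected count = 3/4 × 540 = 405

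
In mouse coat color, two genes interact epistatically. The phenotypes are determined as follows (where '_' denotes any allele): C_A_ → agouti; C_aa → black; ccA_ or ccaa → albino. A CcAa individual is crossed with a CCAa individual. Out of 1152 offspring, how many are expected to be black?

Cross: CcAa × CCAa — consider each gene separately:
C gene: Cc × CC → 2 CC, 2 Cc → 4 C_ (out of 4)
A gene: Aa × Aa → 1 AA, 2 Aa, 1 aa → 3 A_ : 1 aa (out of 4)
Genotype classes (out of 4 × 4 = 16): C_A_ = 4×3 = 12; C_aa = 4×1 = 4
Apply the phenotype rules: C_A_ (12) → agouti; C_aa (4) → black
Phenotype counts (out of 16): 12 agouti, 4 black
black: 4 out of 16 → fraction 1/4
Expected count = 1/4 × 1152 = 288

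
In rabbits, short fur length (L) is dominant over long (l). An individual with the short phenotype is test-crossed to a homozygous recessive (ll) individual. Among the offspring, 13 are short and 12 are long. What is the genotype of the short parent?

Test cross: ? × ll
Offspring: 13 short, 12 long — approximately 1:1.
A 1:1 ratio in a test cross indicates the unknown parent is heterozygous (Ll).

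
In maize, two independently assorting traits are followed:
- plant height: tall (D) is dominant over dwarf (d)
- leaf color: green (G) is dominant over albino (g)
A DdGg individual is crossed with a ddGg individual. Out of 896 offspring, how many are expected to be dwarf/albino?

Dihybrid cross DdGg × ddGg — consider each gene separately:
plant height: Dd × dd → 2 Dd, 2 dd → 2 D_ : 2 dd (out of 4)
leaf color: Gg × Gg → 1 GG, 2 Gg, 1 gg → 3 G_ : 1 gg (out of 4)
Combine (counts out of 4 × 4 = 16): tall/green (D_G_) = 2×3 = 6; tall/albino (D_gg) = 2×1 = 2; dwarf/green (ddG_) = 2×3 = 6; dwarf/albino (ddgg) = 2×1 = 2
Phenotype counts (out of 16): 6 tall/green, 2 tall/albino, 6 dwarf/green, 2 dwarf/albino
dwarf/albino: 2 out of 16 → fraction 1/8
Expected count = 1/8 × 896 = 112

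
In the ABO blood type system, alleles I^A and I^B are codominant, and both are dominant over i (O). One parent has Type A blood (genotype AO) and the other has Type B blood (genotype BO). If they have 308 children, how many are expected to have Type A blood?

Cross: AO × BO
Possible offspring genotypes: 1 AB, 1 AO, 1 BO, 1 OO
Blood type counts: 1 Type AB, 1 Type A, 1 Type B, 1 Type O
Probability of Type A: 1/4
Expected count = 1/4 × 308 = 77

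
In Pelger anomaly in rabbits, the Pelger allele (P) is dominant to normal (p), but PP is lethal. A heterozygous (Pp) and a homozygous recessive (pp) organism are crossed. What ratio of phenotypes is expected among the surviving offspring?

Cross: Pp × pp
Punnett square offspring (before lethality): 2 Pp, 2 pp
No PP offspring are produced in this cross.
Ratio: 1 Pelger : 1 normal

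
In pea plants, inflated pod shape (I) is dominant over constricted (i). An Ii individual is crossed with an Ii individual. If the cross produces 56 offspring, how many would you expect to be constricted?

Punnett square for Ii × Ii:
Offspring genotypes: 1 II, 2 Ii, 1 ii
inflated: 3, constricted: 1
constricted: 1 out of 4 → fraction 1/4
Expected count = 1/4 × 56 = 14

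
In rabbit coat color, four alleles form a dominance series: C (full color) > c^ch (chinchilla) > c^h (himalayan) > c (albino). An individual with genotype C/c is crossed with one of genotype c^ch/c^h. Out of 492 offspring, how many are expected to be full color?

Cross: C/c × c^ch/c^h
Allele dominance: C > c^ch > c^h > c
Offspring genotypes: 1 C/c^ch, 1 C/c^h, 1 c^ch/c, 1 c^h/c
Phenotype counts: 2 full color, 1 chinchilla, 1 himalayan
full color: 2 out of 4 → fraction 1/2
Expected count = 1/2 × 492 = 246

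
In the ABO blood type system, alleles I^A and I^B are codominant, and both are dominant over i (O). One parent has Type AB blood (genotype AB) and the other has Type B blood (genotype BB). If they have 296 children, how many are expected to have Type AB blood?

Cross: AB × BB
Possible offspring genotypes: 2 AB, 2 BB
Blood type counts: 2 Type AB, 2 Type B
Probability of Type AB: 2/4 = 1/2
Expected count = 1/2 × 296 = 148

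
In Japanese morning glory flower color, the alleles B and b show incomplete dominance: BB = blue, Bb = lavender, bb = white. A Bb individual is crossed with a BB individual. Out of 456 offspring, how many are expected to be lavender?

Punnett square for Bb × BB:
Offspring genotypes: 2 BB, 2 Bb
Phenotype counts: 2 blue, 2 lavender
lavender: 2 out of 4 → fraction 1/2
Expected count = 1/2 × 456 = 228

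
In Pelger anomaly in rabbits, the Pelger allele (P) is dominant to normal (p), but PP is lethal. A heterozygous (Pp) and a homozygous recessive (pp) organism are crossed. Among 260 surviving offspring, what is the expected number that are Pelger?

Cross: Pp × pp
Punnett square offspring (before lethality): 2 Pp, 2 pp
No PP offspring are produced in this cross.
Pelger: 2 out of 4 → fraction 1/2
Expected count = 1/2 × 260 = 130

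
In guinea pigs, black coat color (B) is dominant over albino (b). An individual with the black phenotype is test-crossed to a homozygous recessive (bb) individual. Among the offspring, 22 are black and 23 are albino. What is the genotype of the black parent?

Test cross: ? × bb
Offspring: 22 black, 23 albino — approximately 1:1.
A 1:1 ratio in a test cross indicates the unknown parent is heterozygous (Bb).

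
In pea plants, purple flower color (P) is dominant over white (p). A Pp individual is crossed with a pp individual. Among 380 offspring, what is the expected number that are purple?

Punnett square for Pp × pp:
Offspring genotypes: 2 Pp, 2 pp
purple: 2, white: 2
purple: 2 out of 4 → fraction 1/2
Expected count = 1/2 × 380 = 190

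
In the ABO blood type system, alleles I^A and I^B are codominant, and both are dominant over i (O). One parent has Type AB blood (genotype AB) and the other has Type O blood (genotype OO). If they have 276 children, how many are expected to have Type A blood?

Cross: AB × OO
Possible offspring genotypes: 2 AO, 2 BO
Blood type counts: 2 Type A, 2 Type B
Probability of Type A: 2/4 = 1/2
Expected count = 1/2 × 276 = 138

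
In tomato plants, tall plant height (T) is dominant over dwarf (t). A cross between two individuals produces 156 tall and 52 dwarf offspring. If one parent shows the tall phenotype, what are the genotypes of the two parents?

Observed offspring: 156 tall, 52 dwarf
The observed ratio simplifies to 3:1. Dwarf (tt) offspring appear, so each parent must contribute one t allele. The parent stated to show tall carries T, so it is Tt. The other parent is then either Tt or tt: Tt × tt would give a 1:1 split, whereas Tt × Tt gives 3:1 — matching the data. So both parents are heterozygous (Tt × Tt).
Parent genotypes: Tt × Tt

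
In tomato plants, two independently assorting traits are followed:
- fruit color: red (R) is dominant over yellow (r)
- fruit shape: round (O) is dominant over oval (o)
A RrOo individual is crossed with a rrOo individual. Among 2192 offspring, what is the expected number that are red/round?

Dihybrid cross RrOo × rrOo — consider each gene separately:
fruit color: Rr × rr → 2 Rr, 2 rr → 2 R_ : 2 rr (out of 4)
fruit shape: Oo × Oo → 1 OO, 2 Oo, 1 oo → 3 O_ : 1 oo (out of 4)
Combine (counts out of 4 × 4 = 16): red/round (R_O_) = 2×3 = 6; red/oval (R_oo) = 2×1 = 2; yellow/round (rrO_) = 2×3 = 6; yellow/oval (rroo) = 2×1 = 2
Phenotype counts (out of 16): 6 red/round, 2 red/oval, 6 yellow/round, 2 yellow/oval
red/round: 6 out of 16 → fraction 3/8
Expected count = 3/8 × 2192 = 822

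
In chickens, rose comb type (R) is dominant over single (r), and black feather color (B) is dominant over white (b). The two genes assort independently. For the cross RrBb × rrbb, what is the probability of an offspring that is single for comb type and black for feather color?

Dihybrid cross RrBb × rrbb — consider each gene separately:
comb type: Rr × rr → 2 Rr, 2 rr → 2 R_ : 2 rr (out of 4)
feather color: Bb × bb → 2 Bb, 2 bb → 2 B_ : 2 bb (out of 4)
Looking for: single (rr) and black (B_)
P(single) = 2/4, P(black) = 2/4
P(both) = 2/4 × 2/4 = 4/16 = 1/4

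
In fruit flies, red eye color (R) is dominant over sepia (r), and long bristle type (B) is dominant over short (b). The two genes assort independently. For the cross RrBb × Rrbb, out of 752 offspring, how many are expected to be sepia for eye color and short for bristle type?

Dihybrid cross RrBb × Rrbb — consider each gene separately:
eye color: Rr × Rr → 1 RR, 2 Rr, 1 rr → 3 R_ : 1 rr (out of 4)
bristle type: Bb × bb → 2 Bb, 2 bb → 2 B_ : 2 bb (out of 4)
Looking for: sepia (rr) and short (bb)
P(sepia) = 1/4, P(short) = 2/4
P(both) = 1/4 × 2/4 = 2/16 = 1/8
Expected count = 1/8 × 752 = 94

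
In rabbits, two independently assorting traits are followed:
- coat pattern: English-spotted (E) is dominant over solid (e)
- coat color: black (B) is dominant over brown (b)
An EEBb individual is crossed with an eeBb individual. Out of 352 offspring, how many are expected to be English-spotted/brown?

Dihybrid cross EEBb × eeBb — consider each gene separately:
coat pattern: EE × ee → 4 Ee → 4 E_ (out of 4)
coat color: Bb × Bb → 1 BB, 2 Bb, 1 bb → 3 B_ : 1 bb (out of 4)
Combine (counts out of 4 × 4 = 16): English-spotted/black (E_B_) = 4×3 = 12; English-spotted/brown (E_bb) = 4×1 = 4
Phenotype counts (out of 16): 12 English-spotted/black, 4 English-spotted/brown
English-spotted/brown: 4 out of 16 → fraction 1/4
Expected count = 1/4 × 352 = 88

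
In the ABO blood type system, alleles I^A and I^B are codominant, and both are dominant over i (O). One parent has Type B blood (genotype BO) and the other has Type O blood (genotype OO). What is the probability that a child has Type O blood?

Cross: BO × OO
Possible offspring genotypes: 2 BO, 2 OO
Blood type counts: 2 Type B, 2 Type O
Probability of Type O: 2/4 = 1/2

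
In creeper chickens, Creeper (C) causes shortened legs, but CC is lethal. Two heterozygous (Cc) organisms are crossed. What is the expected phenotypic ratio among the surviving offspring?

Cross: Cc × Cc
Punnett square offspring (before lethality): 1 CC, 2 Cc, 1 cc
The CC genotype is lethal (embryos die); surviving offspring: 2 Cc, 1 cc
Ratio: 2 creeper : 1 normal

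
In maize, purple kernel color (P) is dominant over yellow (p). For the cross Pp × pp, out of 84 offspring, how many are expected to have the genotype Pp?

Punnett square for Pp × pp:
Offspring genotypes: 2 Pp, 2 pp
Total offspring: 4
Count with target: 2
Probability: 2/4 = 1/2
Expected count = 1/2 × 84 = 42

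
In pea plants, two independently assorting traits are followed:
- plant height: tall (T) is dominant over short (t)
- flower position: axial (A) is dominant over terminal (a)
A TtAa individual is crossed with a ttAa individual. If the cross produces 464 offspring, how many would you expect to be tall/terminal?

Dihybrid cross TtAa × ttAa — consider each gene separately:
plant height: Tt × tt → 2 Tt, 2 tt → 2 T_ : 2 tt (out of 4)
flower position: Aa × Aa → 1 AA, 2 Aa, 1 aa → 3 A_ : 1 aa (out of 4)
Combine (counts out of 4 × 4 = 16): tall/axial (T_A_) = 2×3 = 6; tall/terminal (T_aa) = 2×1 = 2; short/axial (ttA_) = 2×3 = 6; short/terminal (ttaa) = 2×1 = 2
Phenotype counts (out of 16): 6 tall/axial, 2 tall/terminal, 6 short/axial, 2 short/terminal
tall/terminal: 2 out of 16 → fraction 1/8
Expected count = 1/8 × 464 = 58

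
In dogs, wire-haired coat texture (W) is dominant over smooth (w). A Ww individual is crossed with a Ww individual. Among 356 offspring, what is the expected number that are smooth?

Punnett square for Ww × Ww:
Offspring genotypes: 1 WW, 2 Ww, 1 ww
wire-haired: 3, smooth: 1
smooth: 1 out of 4 → fraction 1/4
Expected count = 1/4 × 356 = 89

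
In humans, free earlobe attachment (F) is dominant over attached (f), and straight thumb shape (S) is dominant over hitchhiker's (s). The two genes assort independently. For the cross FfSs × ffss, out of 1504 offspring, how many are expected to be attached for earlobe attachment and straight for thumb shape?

Dihybrid cross FfSs × ffss — consider each gene separately:
earlobe attachment: Ff × ff → 2 Ff, 2 ff → 2 F_ : 2 ff (out of 4)
thumb shape: Ss × ss → 2 Ss, 2 ss → 2 S_ : 2 ss (out of 4)
Looking for: attached (ff) and straight (S_)
P(attached) = 2/4, P(straight) = 2/4
P(both) = 2/4 × 2/4 = 4/16 = 1/4
Expected count = 1/4 × 1504 = 376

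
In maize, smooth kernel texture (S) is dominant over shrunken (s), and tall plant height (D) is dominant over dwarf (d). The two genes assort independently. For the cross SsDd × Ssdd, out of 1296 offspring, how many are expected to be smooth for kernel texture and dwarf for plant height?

Dihybrid cross SsDd × Ssdd — consider each gene separately:
kernel texture: Ss × Ss → 1 SS, 2 Ss, 1 ss → 3 S_ : 1 ss (out of 4)
plant height: Dd × dd → 2 Dd, 2 dd → 2 D_ : 2 dd (out of 4)
Looking for: smooth (S_) and dwarf (dd)
P(smooth) = 3/4, P(dwarf) = 2/4
P(both) = 3/4 × 2/4 = 6/16 = 3/8
Expected count = 3/8 × 1296 = 486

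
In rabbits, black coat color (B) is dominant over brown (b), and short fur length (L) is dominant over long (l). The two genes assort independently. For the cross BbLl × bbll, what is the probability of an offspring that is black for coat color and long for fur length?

Dihybrid cross BbLl × bbll — consider each gene separately:
coat color: Bb × bb → 2 Bb, 2 bb → 2 B_ : 2 bb (out of 4)
fur length: Ll × ll → 2 Ll, 2 ll → 2 L_ : 2 ll (out of 4)
Looking for: black (B_) and long (ll)
P(black) = 2/4, P(long) = 2/4
P(both) = 2/4 × 2/4 = 4/16 = 1/4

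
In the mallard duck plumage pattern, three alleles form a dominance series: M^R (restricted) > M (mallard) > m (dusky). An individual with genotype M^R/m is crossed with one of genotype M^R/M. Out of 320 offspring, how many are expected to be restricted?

Cross: M^R/m × M^R/M
Allele dominance: M^R > M > m
Offspring genotypes: 1 M^R/M^R, 1 M^R/M, 1 M^R/m, 1 M/m
Phenotype counts: 3 restricted, 1 mallard
restricted: 3 out of 4 → fraction 3/4
Expected count = 3/4 × 320 = 240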